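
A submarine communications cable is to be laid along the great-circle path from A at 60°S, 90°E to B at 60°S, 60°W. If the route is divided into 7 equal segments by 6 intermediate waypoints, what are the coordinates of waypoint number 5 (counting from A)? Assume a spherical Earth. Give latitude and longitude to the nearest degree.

≈ 75°S, 41°W

Write both endpoints as unit vectors p₁, p₂ with components (cos φ cos λ, cos φ sin λ, sin φ).
The central angle between the endpoints is δ = arccos(p₁·p₂) ≈ 1.008 rad (57.8°).
Interpolate at f = 5/7 with slerp weights a = sin((1−f)δ)/sin δ ≈ 0.336, b = sin(fδ)/sin δ ≈ 0.780.
p = a·p₁ + b·p₂ ≈ (0.195, -0.170, -0.966); φ = arcsin(p_z) ≈ -75.02°, λ = atan2(p_y, p_x) ≈ -41.04°.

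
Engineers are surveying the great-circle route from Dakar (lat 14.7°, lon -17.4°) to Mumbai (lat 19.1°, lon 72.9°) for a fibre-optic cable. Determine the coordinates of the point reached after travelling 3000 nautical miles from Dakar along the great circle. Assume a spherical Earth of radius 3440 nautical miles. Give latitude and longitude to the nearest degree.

Write both endpoints as unit vectors p₁, p₂ with components (cos φ cos λ, cos φ sin λ, sin φ).
The central angle between the endpoints is δ = arccos(p₁·p₂) ≈ 1.492 rad (85.5°). The total great-circle distance is δ·R ≈ 1.492 × 3440 ≈ 5134 nmi, so the target fraction is f = 3000/5134 ≈ 0.584.
Interpolate at f ≈ 0.584 with slerp weights a = sin((1−f)δ)/sin δ ≈ 0.583, b = sin(fδ)/sin δ ≈ 0.768.
p = a·p₁ + b·p₂ ≈ (0.752, 0.525, 0.399); φ = arcsin(p_z) ≈ 23.53°, λ = atan2(p_y, p_x) ≈ 34.93°.

≈ lat 24°, lon 35°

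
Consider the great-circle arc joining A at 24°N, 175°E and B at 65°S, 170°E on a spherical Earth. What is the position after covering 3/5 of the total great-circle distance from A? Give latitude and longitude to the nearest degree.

Convert each endpoint to a unit vector on the sphere (x = cos φ cos λ, y = cos φ sin λ, z = sin φ).
The central angle between the endpoints is δ = arccos(p₁·p₂) ≈ 1.555 rad (89.1°).
Interpolate at f = 3/5 with slerp weights a = sin((1−f)δ)/sin δ ≈ 0.583, b = sin(fδ)/sin δ ≈ 0.803.
p = a·p₁ + b·p₂ ≈ (-0.865, 0.105, -0.491); φ = arcsin(p_z) ≈ -29.42°, λ = atan2(p_y, p_x) ≈ 173.05°.

≈ 29°S, 173°E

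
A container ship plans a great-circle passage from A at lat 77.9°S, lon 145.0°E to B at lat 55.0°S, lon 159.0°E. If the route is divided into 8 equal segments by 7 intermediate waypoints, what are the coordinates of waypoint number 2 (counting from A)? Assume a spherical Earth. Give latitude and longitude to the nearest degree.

≈ lat 72°S, lon 152°E

Convert each endpoint to a unit vector on the sphere (x = cos φ cos λ, y = cos φ sin λ, z = sin φ).
The central angle between the endpoints is δ = arccos(p₁·p₂) ≈ 0.409 rad (23.4°).
Interpolate at f = 2/8 with slerp weights a = sin((1−f)δ)/sin δ ≈ 0.759, b = sin(fδ)/sin δ ≈ 0.257.
p = a·p₁ + b·p₂ ≈ (-0.268, 0.144, -0.953); φ = arcsin(p_z) ≈ -72.30°, λ = atan2(p_y, p_x) ≈ 151.73°.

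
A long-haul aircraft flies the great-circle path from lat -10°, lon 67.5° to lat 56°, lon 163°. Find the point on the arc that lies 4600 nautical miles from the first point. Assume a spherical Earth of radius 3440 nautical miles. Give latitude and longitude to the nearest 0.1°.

The haversine formula gives a central angle δ ≈ 1.769 rad (101.3°) between the endpoints. The total great-circle distance is δ·R ≈ 1.769 × 3440 ≈ 6085 nmi, so the target fraction is f = 4600/6085 ≈ 0.756.
Interpolate at f ≈ 0.756 with slerp weights a = sin((1−f)δ)/sin δ ≈ 0.427, b = sin(fδ)/sin δ ≈ 0.992.
p = a·p₁ + b·p₂ ≈ (-0.370, 0.550, 0.749); φ = arcsin(p_z) ≈ 48.46°, λ = atan2(p_y, p_x) ≈ 123.89°.

≈ lat 48.5°, lon 123.9°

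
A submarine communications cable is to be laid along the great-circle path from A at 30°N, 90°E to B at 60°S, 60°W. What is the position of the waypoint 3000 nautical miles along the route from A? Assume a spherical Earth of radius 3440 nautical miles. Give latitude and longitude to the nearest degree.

Write both endpoints as unit vectors p₁, p₂ with components (cos φ cos λ, cos φ sin λ, sin φ).
The central angle between the endpoints is δ = arccos(p₁·p₂) ≈ 2.512 rad (143.9°). The total great-circle distance is δ·R ≈ 2.512 × 3440 ≈ 8640 nmi, so the target fraction is f = 3000/8640 ≈ 0.347.
Interpolate at f ≈ 0.347 with slerp weights a = sin((1−f)δ)/sin δ ≈ 1.693, b = sin(fδ)/sin δ ≈ 1.300.
p = a·p₁ + b·p₂ ≈ (0.325, 0.904, -0.279); φ = arcsin(p_z) ≈ -16.19°, λ = atan2(p_y, p_x) ≈ 70.23°.

≈ 16°S, 70°E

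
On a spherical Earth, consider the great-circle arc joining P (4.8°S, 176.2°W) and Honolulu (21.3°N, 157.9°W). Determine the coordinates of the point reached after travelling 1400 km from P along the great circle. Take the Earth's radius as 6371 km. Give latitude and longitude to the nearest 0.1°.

≈ (5.7°N, 169.2°W)

The haversine formula gives a central angle δ ≈ 0.553 rad (31.7°) between the endpoints. The total great-circle distance is δ·R ≈ 0.553 × 6371 ≈ 3522 km, so the target fraction is f = 1400/3522 ≈ 0.398.
Interpolate at f ≈ 0.398 with slerp weights a = sin((1−f)δ)/sin δ ≈ 0.623, b = sin(fδ)/sin δ ≈ 0.415.
p = a·p₁ + b·p₂ ≈ (-0.977, -0.187, 0.099); φ = arcsin(p_z) ≈ 5.66°, λ = atan2(p_y, p_x) ≈ -169.19°.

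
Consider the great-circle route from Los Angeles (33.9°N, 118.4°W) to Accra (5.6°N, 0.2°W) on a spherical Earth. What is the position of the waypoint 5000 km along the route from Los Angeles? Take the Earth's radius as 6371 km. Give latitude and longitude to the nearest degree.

Write both endpoints as unit vectors p₁, p₂ with components (cos φ cos λ, cos φ sin λ, sin φ).
The central angle between the endpoints is δ = arccos(p₁·p₂) ≈ 1.913 rad (109.6°). The total great-circle distance is δ·R ≈ 1.913 × 6371 ≈ 12190 km, so the target fraction is f = 5000/12190 ≈ 0.410.
Interpolate at f ≈ 0.410 with slerp weights a = sin((1−f)δ)/sin δ ≈ 0.960, b = sin(fδ)/sin δ ≈ 0.750.
p = a·p₁ + b·p₂ ≈ (0.368, -0.703, 0.608); φ = arcsin(p_z) ≈ 37.47°, λ = atan2(p_y, p_x) ≈ -62.38°.

≈ 37°N, 62°W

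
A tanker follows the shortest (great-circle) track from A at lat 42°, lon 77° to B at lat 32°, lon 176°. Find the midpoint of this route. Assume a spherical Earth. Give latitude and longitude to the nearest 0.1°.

The haversine formula gives a central angle δ ≈ 1.312 rad (75.2°) between the endpoints.
Interpolate at f = 1/2 with slerp weights a = sin((1−f)δ)/sin δ ≈ 0.631, b = sin(fδ)/sin δ ≈ 0.631.
p = a·p₁ + b·p₂ ≈ (-0.428, 0.494, 0.757); φ = arcsin(p_z) ≈ 49.16°, λ = atan2(p_y, p_x) ≈ 130.91°.

≈ lat 49.2°, lon 130.9°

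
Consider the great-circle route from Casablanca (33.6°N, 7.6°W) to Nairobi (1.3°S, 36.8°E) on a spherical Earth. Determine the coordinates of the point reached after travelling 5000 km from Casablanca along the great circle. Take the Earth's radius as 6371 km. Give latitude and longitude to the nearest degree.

≈ (5°N, 30°E)

Write both endpoints as unit vectors p₁, p₂ with components (cos φ cos λ, cos φ sin λ, sin φ).
The central angle between the endpoints is δ = arccos(p₁·p₂) ≈ 0.949 rad (54.4°). The total great-circle distance is δ·R ≈ 0.949 × 6371 ≈ 6047 km, so the target fraction is f = 5000/6047 ≈ 0.827.
Interpolate at f ≈ 0.827 with slerp weights a = sin((1−f)δ)/sin δ ≈ 0.201, b = sin(fδ)/sin δ ≈ 0.869.
p = a·p₁ + b·p₂ ≈ (0.862, 0.498, 0.092); φ = arcsin(p_z) ≈ 5.26°, λ = atan2(p_y, p_x) ≈ 30.04°.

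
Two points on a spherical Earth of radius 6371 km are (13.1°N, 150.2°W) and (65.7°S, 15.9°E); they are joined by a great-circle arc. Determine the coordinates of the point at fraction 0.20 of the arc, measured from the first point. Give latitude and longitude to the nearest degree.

≈ (12°S, 147°W)

Write both endpoints as unit vectors p₁, p₂ with components (cos φ cos λ, cos φ sin λ, sin φ).
The central angle between the endpoints is δ = arccos(p₁·p₂) ≈ 2.209 rad (126.6°).
Interpolate at f = 0.20 with slerp weights a = sin((1−f)δ)/sin δ ≈ 1.221, b = sin(fδ)/sin δ ≈ 0.532.
p = a·p₁ + b·p₂ ≈ (-0.821, -0.531, -0.208); φ = arcsin(p_z) ≈ -12.03°, λ = atan2(p_y, p_x) ≈ -147.12°.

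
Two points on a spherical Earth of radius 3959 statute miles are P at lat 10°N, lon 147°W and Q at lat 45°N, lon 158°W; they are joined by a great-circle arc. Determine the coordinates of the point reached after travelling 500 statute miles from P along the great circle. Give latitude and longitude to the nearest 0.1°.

Convert each endpoint to a unit vector on the sphere (x = cos φ cos λ, y = cos φ sin λ, z = sin φ).
The central angle between the endpoints is δ = arccos(p₁·p₂) ≈ 0.633 rad (36.3°). The total great-circle distance is δ·R ≈ 0.633 × 3959 ≈ 2505 mi, so the target fraction is f = 500/2505 ≈ 0.200.
Interpolate at f ≈ 0.200 with slerp weights a = sin((1−f)δ)/sin δ ≈ 0.820, b = sin(fδ)/sin δ ≈ 0.213.
p = a·p₁ + b·p₂ ≈ (-0.817, -0.496, 0.293); φ = arcsin(p_z) ≈ 17.04°, λ = atan2(p_y, p_x) ≈ -148.72°.

≈ lat 17.0°N, lon 148.7°W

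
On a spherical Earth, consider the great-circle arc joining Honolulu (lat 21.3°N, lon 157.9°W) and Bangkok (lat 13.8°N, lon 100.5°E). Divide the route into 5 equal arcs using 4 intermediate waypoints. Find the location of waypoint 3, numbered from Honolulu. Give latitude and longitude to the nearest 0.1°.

≈ lat 25.3°N, lon 139.3°E

The haversine formula gives a central angle δ ≈ 1.666 rad (95.5°) between the endpoints.
Interpolate at f = 3/5 with slerp weights a = sin((1−f)δ)/sin δ ≈ 0.621, b = sin(fδ)/sin δ ≈ 0.845.
p = a·p₁ + b·p₂ ≈ (-0.686, 0.589, 0.427); φ = arcsin(p_z) ≈ 25.29°, λ = atan2(p_y, p_x) ≈ 139.32°.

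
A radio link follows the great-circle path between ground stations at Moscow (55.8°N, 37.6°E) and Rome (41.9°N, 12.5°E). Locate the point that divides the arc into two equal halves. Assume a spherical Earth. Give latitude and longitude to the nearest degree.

From cos δ = sin φ₁ sin φ₂ + cos φ₁ cos φ₂ cos Δλ, the central angle is δ ≈ 0.373 rad (21.4°).
Interpolate at f = 1/2 with slerp weights a = sin((1−f)δ)/sin δ ≈ 0.509, b = sin(fδ)/sin δ ≈ 0.509.
p = a·p₁ + b·p₂ ≈ (0.596, 0.256, 0.761); φ = arcsin(p_z) ≈ 49.52°, λ = atan2(p_y, p_x) ≈ 23.27°.

≈ 50°N, 23°E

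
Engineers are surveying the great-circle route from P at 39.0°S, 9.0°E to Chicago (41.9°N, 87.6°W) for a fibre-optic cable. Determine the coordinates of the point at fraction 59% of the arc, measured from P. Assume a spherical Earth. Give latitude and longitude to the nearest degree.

Convert each endpoint to a unit vector on the sphere (x = cos φ cos λ, y = cos φ sin λ, z = sin φ).
The central angle between the endpoints is δ = arccos(p₁·p₂) ≈ 2.079 rad (119.1°).
Interpolate at f = 0.59 with slerp weights a = sin((1−f)δ)/sin δ ≈ 0.862, b = sin(fδ)/sin δ ≈ 1.078.
p = a·p₁ + b·p₂ ≈ (0.695, -0.697, 0.177); φ = arcsin(p_z) ≈ 10.21°, λ = atan2(p_y, p_x) ≈ -45.06°.

≈ 10°N, 45°W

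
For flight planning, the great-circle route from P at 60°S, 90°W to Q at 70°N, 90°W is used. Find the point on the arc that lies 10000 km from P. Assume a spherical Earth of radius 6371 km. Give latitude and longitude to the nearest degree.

≈ 30°N, 90°W

Convert each endpoint to a unit vector on the sphere (x = cos φ cos λ, y = cos φ sin λ, z = sin φ).
The central angle between the endpoints is δ = arccos(p₁·p₂) ≈ 2.269 rad (130.0°). The total great-circle distance is δ·R ≈ 2.269 × 6371 ≈ 14455 km, so the target fraction is f = 10000/14455 ≈ 0.692.
Interpolate at f ≈ 0.692 with slerp weights a = sin((1−f)δ)/sin δ ≈ 0.840, b = sin(fδ)/sin δ ≈ 1.305.
p = a·p₁ + b·p₂ ≈ (0.000, -0.867, 0.499); φ = arcsin(p_z) ≈ 29.93°, λ = atan2(p_y, p_x) ≈ -90.00°.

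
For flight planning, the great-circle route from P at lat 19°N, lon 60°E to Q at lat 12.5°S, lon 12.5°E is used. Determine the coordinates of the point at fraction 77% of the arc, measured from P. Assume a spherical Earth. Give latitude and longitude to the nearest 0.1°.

≈ lat 5.2°S, lon 23.4°E

Write both endpoints as unit vectors p₁, p₂ with components (cos φ cos λ, cos φ sin λ, sin φ).
The central angle between the endpoints is δ = arccos(p₁·p₂) ≈ 0.985 rad (56.4°).
Interpolate at f = 0.77 with slerp weights a = sin((1−f)δ)/sin δ ≈ 0.270, b = sin(fδ)/sin δ ≈ 0.825.
p = a·p₁ + b·p₂ ≈ (0.914, 0.395, -0.091); φ = arcsin(p_z) ≈ -5.22°, λ = atan2(p_y, p_x) ≈ 23.38°.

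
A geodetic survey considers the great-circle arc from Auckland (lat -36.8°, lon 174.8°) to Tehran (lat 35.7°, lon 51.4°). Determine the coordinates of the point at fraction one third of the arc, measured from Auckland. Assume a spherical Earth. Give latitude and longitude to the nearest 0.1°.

≈ lat -15.3°, lon 130.1°

Convert each endpoint to a unit vector on the sphere (x = cos φ cos λ, y = cos φ sin λ, z = sin φ).
The central angle between the endpoints is δ = arccos(p₁·p₂) ≈ 2.357 rad (135.0°).
Interpolate at f = 1/3 with slerp weights a = sin((1−f)δ)/sin δ ≈ 1.415, b = sin(fδ)/sin δ ≈ 1.001.
p = a·p₁ + b·p₂ ≈ (-0.621, 0.738, -0.264); φ = arcsin(p_z) ≈ -15.29°, λ = atan2(p_y, p_x) ≈ 130.10°.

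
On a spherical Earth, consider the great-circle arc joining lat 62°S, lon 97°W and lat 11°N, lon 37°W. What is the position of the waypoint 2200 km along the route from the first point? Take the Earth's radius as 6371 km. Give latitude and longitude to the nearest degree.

≈ lat 48°S, lon 71°W

The haversine formula gives a central angle δ ≈ 1.509 rad (86.4°) between the endpoints. The total great-circle distance is δ·R ≈ 1.509 × 6371 ≈ 9613 km, so the target fraction is f = 2200/9613 ≈ 0.229.
Interpolate at f ≈ 0.229 with slerp weights a = sin((1−f)δ)/sin δ ≈ 0.920, b = sin(fδ)/sin δ ≈ 0.339.
p = a·p₁ + b·p₂ ≈ (0.213, -0.629, -0.748); φ = arcsin(p_z) ≈ -48.38°, λ = atan2(p_y, p_x) ≈ -71.27°.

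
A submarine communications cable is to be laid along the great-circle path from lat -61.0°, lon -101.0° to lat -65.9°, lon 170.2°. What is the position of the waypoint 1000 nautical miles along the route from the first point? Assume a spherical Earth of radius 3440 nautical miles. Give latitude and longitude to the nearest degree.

≈ lat -70°, lon -136°

Write both endpoints as unit vectors p₁, p₂ with components (cos φ cos λ, cos φ sin λ, sin φ).
The central angle between the endpoints is δ = arccos(p₁·p₂) ≈ 0.639 rad (36.6°). The total great-circle distance is δ·R ≈ 0.639 × 3440 ≈ 2199 nmi, so the target fraction is f = 1000/2199 ≈ 0.455.
Interpolate at f ≈ 0.455 with slerp weights a = sin((1−f)δ)/sin δ ≈ 0.572, b = sin(fδ)/sin δ ≈ 0.480.
p = a·p₁ + b·p₂ ≈ (-0.246, -0.239, -0.939); φ = arcsin(p_z) ≈ -69.93°, λ = atan2(p_y, p_x) ≈ -135.85°.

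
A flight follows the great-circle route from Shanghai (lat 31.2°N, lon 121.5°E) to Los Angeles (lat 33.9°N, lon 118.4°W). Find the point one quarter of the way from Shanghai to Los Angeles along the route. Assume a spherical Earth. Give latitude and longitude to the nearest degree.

Write both endpoints as unit vectors p₁, p₂ with components (cos φ cos λ, cos φ sin λ, sin φ).
The central angle between the endpoints is δ = arccos(p₁·p₂) ≈ 1.638 rad (93.8°).
Interpolate at f = 1/4 with slerp weights a = sin((1−f)δ)/sin δ ≈ 0.944, b = sin(fδ)/sin δ ≈ 0.399.
p = a·p₁ + b·p₂ ≈ (-0.579, 0.397, 0.712); φ = arcsin(p_z) ≈ 45.37°, λ = atan2(p_y, p_x) ≈ 145.57°.

≈ lat 45°N, lon 146°E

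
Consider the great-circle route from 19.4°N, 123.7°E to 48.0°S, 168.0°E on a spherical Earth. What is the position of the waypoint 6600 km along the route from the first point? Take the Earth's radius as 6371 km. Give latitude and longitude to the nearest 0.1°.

≈ 32.9°S, 153.0°E

From cos δ = sin φ₁ sin φ₂ + cos φ₁ cos φ₂ cos Δλ, the central angle is δ ≈ 1.364 rad (78.2°). The total great-circle distance is δ·R ≈ 1.364 × 6371 ≈ 8693 km, so the target fraction is f = 6600/8693 ≈ 0.759.
Interpolate at f ≈ 0.759 with slerp weights a = sin((1−f)δ)/sin δ ≈ 0.330, b = sin(fδ)/sin δ ≈ 0.879.
p = a·p₁ + b·p₂ ≈ (-0.748, 0.381, -0.544); φ = arcsin(p_z) ≈ -32.94°, λ = atan2(p_y, p_x) ≈ 153.00°.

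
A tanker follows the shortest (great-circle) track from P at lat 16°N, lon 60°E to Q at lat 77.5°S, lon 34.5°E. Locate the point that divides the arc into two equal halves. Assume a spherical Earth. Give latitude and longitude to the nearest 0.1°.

The haversine formula gives a central angle δ ≈ 1.652 rad (94.7°) between the endpoints.
Interpolate at f = 1/2 with slerp weights a = sin((1−f)δ)/sin δ ≈ 0.738, b = sin(fδ)/sin δ ≈ 0.738.
p = a·p₁ + b·p₂ ≈ (0.486, 0.705, -0.517); φ = arcsin(p_z) ≈ -31.12°, λ = atan2(p_y, p_x) ≈ 55.39°.

≈ lat 31.1°S, lon 55.4°E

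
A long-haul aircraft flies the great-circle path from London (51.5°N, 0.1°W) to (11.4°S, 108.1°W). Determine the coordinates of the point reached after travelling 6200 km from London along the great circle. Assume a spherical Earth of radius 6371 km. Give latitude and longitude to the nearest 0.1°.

≈ (30.2°N, 71.8°W)

From cos δ = sin φ₁ sin φ₂ + cos φ₁ cos φ₂ cos Δλ, the central angle is δ ≈ 1.921 rad (110.1°). The total great-circle distance is δ·R ≈ 1.921 × 6371 ≈ 12240 km, so the target fraction is f = 6200/12240 ≈ 0.507.
Interpolate at f ≈ 0.507 with slerp weights a = sin((1−f)δ)/sin δ ≈ 0.865, b = sin(fδ)/sin δ ≈ 0.880.
p = a·p₁ + b·p₂ ≈ (0.270, -0.821, 0.503); φ = arcsin(p_z) ≈ 30.19°, λ = atan2(p_y, p_x) ≈ -71.78°.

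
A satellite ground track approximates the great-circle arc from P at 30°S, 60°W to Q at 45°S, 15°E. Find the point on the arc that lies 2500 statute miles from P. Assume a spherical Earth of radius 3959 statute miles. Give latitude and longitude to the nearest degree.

≈ 46°S, 18°W

Write both endpoints as unit vectors p₁, p₂ with components (cos φ cos λ, cos φ sin λ, sin φ).
The central angle between the endpoints is δ = arccos(p₁·p₂) ≈ 1.033 rad (59.2°). The total great-circle distance is δ·R ≈ 1.033 × 3959 ≈ 4091 mi, so the target fraction is f = 2500/4091 ≈ 0.611.
Interpolate at f ≈ 0.611 with slerp weights a = sin((1−f)δ)/sin δ ≈ 0.455, b = sin(fδ)/sin δ ≈ 0.687.
p = a·p₁ + b·p₂ ≈ (0.667, -0.216, -0.714); φ = arcsin(p_z) ≈ -45.53°, λ = atan2(p_y, p_x) ≈ -17.93°.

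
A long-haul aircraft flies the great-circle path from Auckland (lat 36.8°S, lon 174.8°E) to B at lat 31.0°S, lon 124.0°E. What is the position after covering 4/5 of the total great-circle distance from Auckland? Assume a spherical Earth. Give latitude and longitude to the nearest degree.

Convert each endpoint to a unit vector on the sphere (x = cos φ cos λ, y = cos φ sin λ, z = sin φ).
The central angle between the endpoints is δ = arccos(p₁·p₂) ≈ 0.734 rad (42.1°).
Interpolate at f = 4/5 with slerp weights a = sin((1−f)δ)/sin δ ≈ 0.218, b = sin(fδ)/sin δ ≈ 0.827.
p = a·p₁ + b·p₂ ≈ (-0.571, 0.604, -0.557); φ = arcsin(p_z) ≈ -33.84°, λ = atan2(p_y, p_x) ≈ 133.39°.

≈ lat 34°S, lon 133°E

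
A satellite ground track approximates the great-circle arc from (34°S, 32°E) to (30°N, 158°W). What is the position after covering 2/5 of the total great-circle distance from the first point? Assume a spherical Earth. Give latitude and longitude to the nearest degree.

The haversine formula gives a central angle δ ≈ 2.978 rad (170.6°) between the endpoints.
Interpolate at f = 2/5 with slerp weights a = sin((1−f)δ)/sin δ ≈ 5.999, b = sin(fδ)/sin δ ≈ 5.705.
p = a·p₁ + b·p₂ ≈ (-0.363, 0.785, -0.502); φ = arcsin(p_z) ≈ -30.15°, λ = atan2(p_y, p_x) ≈ 114.82°.

≈ (30°S, 115°E)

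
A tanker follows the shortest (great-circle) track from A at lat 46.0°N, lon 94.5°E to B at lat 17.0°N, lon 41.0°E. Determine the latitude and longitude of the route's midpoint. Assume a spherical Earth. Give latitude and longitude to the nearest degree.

≈ lat 34°N, lon 63°E

Convert each endpoint to a unit vector on the sphere (x = cos φ cos λ, y = cos φ sin λ, z = sin φ).
The central angle between the endpoints is δ = arccos(p₁·p₂) ≈ 0.920 rad (52.7°).
Interpolate at f = 1/2 with slerp weights a = sin((1−f)δ)/sin δ ≈ 0.558, b = sin(fδ)/sin δ ≈ 0.558.
p = a·p₁ + b·p₂ ≈ (0.372, 0.737, 0.565); φ = arcsin(p_z) ≈ 34.37°, λ = atan2(p_y, p_x) ≈ 63.18°.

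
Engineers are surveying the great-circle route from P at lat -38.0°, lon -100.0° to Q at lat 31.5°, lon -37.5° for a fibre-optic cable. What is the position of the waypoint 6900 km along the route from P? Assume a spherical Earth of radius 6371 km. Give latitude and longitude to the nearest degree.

Convert each endpoint to a unit vector on the sphere (x = cos φ cos λ, y = cos φ sin λ, z = sin φ).
The central angle between the endpoints is δ = arccos(p₁·p₂) ≈ 1.582 rad (90.7°). The total great-circle distance is δ·R ≈ 1.582 × 6371 ≈ 10080 km, so the target fraction is f = 6900/10080 ≈ 0.684.
Interpolate at f ≈ 0.684 with slerp weights a = sin((1−f)δ)/sin δ ≈ 0.479, b = sin(fδ)/sin δ ≈ 0.883.
p = a·p₁ + b·p₂ ≈ (0.532, -0.830, 0.167); φ = arcsin(p_z) ≈ 9.60°, λ = atan2(p_y, p_x) ≈ -57.34°.

≈ lat 10°, lon -57°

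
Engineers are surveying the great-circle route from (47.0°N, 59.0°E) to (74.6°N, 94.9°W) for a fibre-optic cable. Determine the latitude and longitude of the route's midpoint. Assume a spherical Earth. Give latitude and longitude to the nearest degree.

≈ (75°N, 44°E)

Write both endpoints as unit vectors p₁, p₂ with components (cos φ cos λ, cos φ sin λ, sin φ).
The central angle between the endpoints is δ = arccos(p₁·p₂) ≈ 0.997 rad (57.1°).
Interpolate at f = 1/2 with slerp weights a = sin((1−f)δ)/sin δ ≈ 0.569, b = sin(fδ)/sin δ ≈ 0.569.
p = a·p₁ + b·p₂ ≈ (0.187, 0.182, 0.965); φ = arcsin(p_z) ≈ 74.86°, λ = atan2(p_y, p_x) ≈ 44.24°.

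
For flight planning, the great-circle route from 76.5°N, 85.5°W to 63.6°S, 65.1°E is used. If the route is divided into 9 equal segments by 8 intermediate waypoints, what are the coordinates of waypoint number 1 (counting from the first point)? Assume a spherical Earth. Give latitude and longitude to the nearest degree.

≈ 75°N, 4°W

From cos δ = sin φ₁ sin φ₂ + cos φ₁ cos φ₂ cos Δλ, the central angle is δ ≈ 2.863 rad (164.0°).
Interpolate at f = 1/9 with slerp weights a = sin((1−f)δ)/sin δ ≈ 2.043, b = sin(fδ)/sin δ ≈ 1.137.
p = a·p₁ + b·p₂ ≈ (0.250, -0.017, 0.968); φ = arcsin(p_z) ≈ 75.48°, λ = atan2(p_y, p_x) ≈ -3.88°.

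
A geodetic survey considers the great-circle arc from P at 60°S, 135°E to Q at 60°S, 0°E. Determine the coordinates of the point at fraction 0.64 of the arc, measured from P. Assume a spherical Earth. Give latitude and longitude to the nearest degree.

Write both endpoints as unit vectors p₁, p₂ with components (cos φ cos λ, cos φ sin λ, sin φ).
The central angle between the endpoints is δ = arccos(p₁·p₂) ≈ 0.960 rad (55.0°).
Interpolate at f = 0.64 with slerp weights a = sin((1−f)δ)/sin δ ≈ 0.414, b = sin(fδ)/sin δ ≈ 0.704.
p = a·p₁ + b·p₂ ≈ (0.206, 0.146, -0.968); φ = arcsin(p_z) ≈ -75.38°, λ = atan2(p_y, p_x) ≈ 35.41°.

≈ 75°S, 35°E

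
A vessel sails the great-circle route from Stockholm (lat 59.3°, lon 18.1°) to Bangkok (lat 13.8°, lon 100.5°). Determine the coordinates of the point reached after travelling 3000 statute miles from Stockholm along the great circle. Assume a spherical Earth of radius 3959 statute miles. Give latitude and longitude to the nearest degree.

Write both endpoints as unit vectors p₁, p₂ with components (cos φ cos λ, cos φ sin λ, sin φ).
The central angle between the endpoints is δ = arccos(p₁·p₂) ≈ 1.297 rad (74.3°). The total great-circle distance is δ·R ≈ 1.297 × 3959 ≈ 5134 mi, so the target fraction is f = 3000/5134 ≈ 0.584.
Interpolate at f ≈ 0.584 with slerp weights a = sin((1−f)δ)/sin δ ≈ 0.533, b = sin(fδ)/sin δ ≈ 0.714.
p = a·p₁ + b·p₂ ≈ (0.132, 0.766, 0.629); φ = arcsin(p_z) ≈ 38.95°, λ = atan2(p_y, p_x) ≈ 80.20°.

≈ lat 39°, lon 80°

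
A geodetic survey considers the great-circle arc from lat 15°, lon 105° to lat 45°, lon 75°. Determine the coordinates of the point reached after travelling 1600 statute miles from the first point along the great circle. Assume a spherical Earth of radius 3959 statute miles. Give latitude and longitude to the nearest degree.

≈ lat 34°, lon 90°

Convert each endpoint to a unit vector on the sphere (x = cos φ cos λ, y = cos φ sin λ, z = sin φ).
The central angle between the endpoints is δ = arccos(p₁·p₂) ≈ 0.685 rad (39.2°). The total great-circle distance is δ·R ≈ 0.685 × 3959 ≈ 2711 mi, so the target fraction is f = 1600/2711 ≈ 0.590.
Interpolate at f ≈ 0.590 with slerp weights a = sin((1−f)δ)/sin δ ≈ 0.438, b = sin(fδ)/sin δ ≈ 0.622.
p = a·p₁ + b·p₂ ≈ (0.004, 0.833, 0.553); φ = arcsin(p_z) ≈ 33.57°, λ = atan2(p_y, p_x) ≈ 89.71°.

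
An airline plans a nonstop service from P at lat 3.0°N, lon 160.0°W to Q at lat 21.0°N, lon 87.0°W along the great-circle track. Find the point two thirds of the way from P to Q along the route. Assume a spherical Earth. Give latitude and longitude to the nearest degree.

≈ lat 18°N, lon 113°W

Convert each endpoint to a unit vector on the sphere (x = cos φ cos λ, y = cos φ sin λ, z = sin φ).
The central angle between the endpoints is δ = arccos(p₁·p₂) ≈ 1.275 rad (73.1°).
Interpolate at f = 2/3 with slerp weights a = sin((1−f)δ)/sin δ ≈ 0.431, b = sin(fδ)/sin δ ≈ 0.785.
p = a·p₁ + b·p₂ ≈ (-0.366, -0.879, 0.304); φ = arcsin(p_z) ≈ 17.70°, λ = atan2(p_y, p_x) ≈ -112.60°.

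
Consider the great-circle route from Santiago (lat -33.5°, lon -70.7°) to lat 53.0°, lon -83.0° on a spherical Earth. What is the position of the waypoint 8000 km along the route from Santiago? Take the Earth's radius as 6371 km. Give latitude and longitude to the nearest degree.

Write both endpoints as unit vectors p₁, p₂ with components (cos φ cos λ, cos φ sin λ, sin φ).
The central angle between the endpoints is δ = arccos(p₁·p₂) ≈ 1.521 rad (87.2°). The total great-circle distance is δ·R ≈ 1.521 × 6371 ≈ 9692 km, so the target fraction is f = 8000/9692 ≈ 0.825.
Interpolate at f ≈ 0.825 with slerp weights a = sin((1−f)δ)/sin δ ≈ 0.263, b = sin(fδ)/sin δ ≈ 0.952.
p = a·p₁ + b·p₂ ≈ (0.142, -0.775, 0.615); φ = arcsin(p_z) ≈ 37.97°, λ = atan2(p_y, p_x) ≈ -79.61°.

≈ lat 38°, lon -80°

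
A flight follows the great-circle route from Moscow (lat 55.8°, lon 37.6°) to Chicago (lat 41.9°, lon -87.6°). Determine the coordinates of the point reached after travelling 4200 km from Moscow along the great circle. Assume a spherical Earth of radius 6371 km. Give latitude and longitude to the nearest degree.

Convert each endpoint to a unit vector on the sphere (x = cos φ cos λ, y = cos φ sin λ, z = sin φ).
The central angle between the endpoints is δ = arccos(p₁·p₂) ≈ 1.254 rad (71.9°). The total great-circle distance is δ·R ≈ 1.254 × 6371 ≈ 7991 km, so the target fraction is f = 4200/7991 ≈ 0.526.
Interpolate at f ≈ 0.526 with slerp weights a = sin((1−f)δ)/sin δ ≈ 0.590, b = sin(fδ)/sin δ ≈ 0.645.
p = a·p₁ + b·p₂ ≈ (0.283, -0.277, 0.918); φ = arcsin(p_z) ≈ 66.68°, λ = atan2(p_y, p_x) ≈ -44.41°.

≈ lat 67°, lon -44°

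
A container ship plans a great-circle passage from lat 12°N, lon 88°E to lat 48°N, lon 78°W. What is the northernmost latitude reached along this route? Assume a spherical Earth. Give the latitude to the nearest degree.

≈ 80°N

The great circle lies in the plane with unit normal n̂ = (p₁ × p₂)/|p₁ × p₂|.
Here n̂_z ≈ -0.181; the vertex latitude is φ_max = arccos|n̂_z| ≈ 79.6°.
Check via Clairaut: cos φ_max = |cos φ₁| · sin C = cos(12.0°)·sin(10.6°) ≈ 0.181, again giving ≈ 79.6°.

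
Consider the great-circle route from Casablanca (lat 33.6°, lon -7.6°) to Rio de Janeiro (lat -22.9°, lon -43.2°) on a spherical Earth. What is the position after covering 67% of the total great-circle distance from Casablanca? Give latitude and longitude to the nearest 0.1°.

≈ lat -4.1°, lon -31.8°

Convert each endpoint to a unit vector on the sphere (x = cos φ cos λ, y = cos φ sin λ, z = sin φ).
The central angle between the endpoints is δ = arccos(p₁·p₂) ≈ 1.150 rad (65.9°).
Interpolate at f = 0.67 with slerp weights a = sin((1−f)δ)/sin δ ≈ 0.406, b = sin(fδ)/sin δ ≈ 0.763.
p = a·p₁ + b·p₂ ≈ (0.847, -0.526, -0.072); φ = arcsin(p_z) ≈ -4.15°, λ = atan2(p_y, p_x) ≈ -31.82°.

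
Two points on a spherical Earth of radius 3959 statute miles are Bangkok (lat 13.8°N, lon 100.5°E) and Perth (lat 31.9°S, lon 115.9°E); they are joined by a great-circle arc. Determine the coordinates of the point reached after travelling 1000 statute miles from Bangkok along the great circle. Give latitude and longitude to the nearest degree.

From cos δ = sin φ₁ sin φ₂ + cos φ₁ cos φ₂ cos Δλ, the central angle is δ ≈ 0.838 rad (48.0°). The total great-circle distance is δ·R ≈ 0.838 × 3959 ≈ 3318 mi, so the target fraction is f = 1000/3318 ≈ 0.301.
Interpolate at f ≈ 0.301 with slerp weights a = sin((1−f)δ)/sin δ ≈ 0.743, b = sin(fδ)/sin δ ≈ 0.336.
p = a·p₁ + b·p₂ ≈ (-0.256, 0.967, -0.000); φ = arcsin(p_z) ≈ -0.02°, λ = atan2(p_y, p_x) ≈ 104.85°.

≈ lat 0°N, lon 105°E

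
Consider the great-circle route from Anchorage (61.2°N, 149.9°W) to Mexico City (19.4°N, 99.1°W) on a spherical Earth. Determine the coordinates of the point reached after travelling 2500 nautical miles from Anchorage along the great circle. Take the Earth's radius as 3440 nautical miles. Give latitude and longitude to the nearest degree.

≈ 31°N, 106°W

Write both endpoints as unit vectors p₁, p₂ with components (cos φ cos λ, cos φ sin λ, sin φ).
The central angle between the endpoints is δ = arccos(p₁·p₂) ≈ 0.954 rad (54.7°). The total great-circle distance is δ·R ≈ 0.954 × 3440 ≈ 3282 nmi, so the target fraction is f = 2500/3282 ≈ 0.762.
Interpolate at f ≈ 0.762 with slerp weights a = sin((1−f)δ)/sin δ ≈ 0.276, b = sin(fδ)/sin δ ≈ 0.814.
p = a·p₁ + b·p₂ ≈ (-0.237, -0.825, 0.513); φ = arcsin(p_z) ≈ 30.85°, λ = atan2(p_y, p_x) ≈ -106.00°.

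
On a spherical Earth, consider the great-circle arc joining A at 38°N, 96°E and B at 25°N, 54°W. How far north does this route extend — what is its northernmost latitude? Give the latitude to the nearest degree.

The great circle lies in the plane with unit normal n̂ = (p₁ × p₂)/|p₁ × p₂|.
Here n̂_z ≈ -0.382; the vertex latitude is φ_max = arccos|n̂_z| ≈ 67.5°.

≈ 68°N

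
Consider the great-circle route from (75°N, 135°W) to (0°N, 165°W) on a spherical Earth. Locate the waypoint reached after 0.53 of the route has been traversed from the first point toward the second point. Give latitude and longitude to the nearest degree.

Convert each endpoint to a unit vector on the sphere (x = cos φ cos λ, y = cos φ sin λ, z = sin φ).
The central angle between the endpoints is δ = arccos(p₁·p₂) ≈ 1.345 rad (77.0°).
Interpolate at f = 0.53 with slerp weights a = sin((1−f)δ)/sin δ ≈ 0.606, b = sin(fδ)/sin δ ≈ 0.671.
p = a·p₁ + b·p₂ ≈ (-0.759, -0.285, 0.586); φ = arcsin(p_z) ≈ 35.84°, λ = atan2(p_y, p_x) ≈ -159.45°.

≈ (36°N, 159°W)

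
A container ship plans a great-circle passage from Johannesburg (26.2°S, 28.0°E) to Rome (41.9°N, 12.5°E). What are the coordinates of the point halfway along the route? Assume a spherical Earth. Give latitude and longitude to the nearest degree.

≈ 8°N, 21°E

From cos δ = sin φ₁ sin φ₂ + cos φ₁ cos φ₂ cos Δλ, the central angle is δ ≈ 1.215 rad (69.6°).
Interpolate at f = 1/2 with slerp weights a = sin((1−f)δ)/sin δ ≈ 0.609, b = sin(fδ)/sin δ ≈ 0.609.
p = a·p₁ + b·p₂ ≈ (0.925, 0.355, 0.138); φ = arcsin(p_z) ≈ 7.92°, λ = atan2(p_y, p_x) ≈ 20.98°.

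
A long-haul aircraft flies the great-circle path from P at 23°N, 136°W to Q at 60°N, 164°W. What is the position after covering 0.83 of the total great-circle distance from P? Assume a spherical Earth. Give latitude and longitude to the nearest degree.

Write both endpoints as unit vectors p₁, p₂ with components (cos φ cos λ, cos φ sin λ, sin φ).
The central angle between the endpoints is δ = arccos(p₁·p₂) ≈ 0.731 rad (41.9°).
Interpolate at f = 0.83 with slerp weights a = sin((1−f)δ)/sin δ ≈ 0.186, b = sin(fδ)/sin δ ≈ 0.854.
p = a·p₁ + b·p₂ ≈ (-0.533, -0.236, 0.812); φ = arcsin(p_z) ≈ 54.31°, λ = atan2(p_y, p_x) ≈ -156.10°.

≈ 54°N, 156°W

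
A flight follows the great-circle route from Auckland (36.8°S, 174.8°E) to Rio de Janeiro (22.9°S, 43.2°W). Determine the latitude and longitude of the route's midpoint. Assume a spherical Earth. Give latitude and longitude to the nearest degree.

≈ (60°S, 103°W)

Convert each endpoint to a unit vector on the sphere (x = cos φ cos λ, y = cos φ sin λ, z = sin φ).
The central angle between the endpoints is δ = arccos(p₁·p₂) ≈ 1.926 rad (110.4°).
Interpolate at f = 1/2 with slerp weights a = sin((1−f)δ)/sin δ ≈ 0.876, b = sin(fδ)/sin δ ≈ 0.876.
p = a·p₁ + b·p₂ ≈ (-0.110, -0.489, -0.865); φ = arcsin(p_z) ≈ -59.93°, λ = atan2(p_y, p_x) ≈ -102.72°.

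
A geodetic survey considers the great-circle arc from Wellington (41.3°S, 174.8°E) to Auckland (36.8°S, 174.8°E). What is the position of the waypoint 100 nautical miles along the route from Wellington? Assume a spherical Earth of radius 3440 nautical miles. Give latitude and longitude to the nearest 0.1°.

Convert each endpoint to a unit vector on the sphere (x = cos φ cos λ, y = cos φ sin λ, z = sin φ).
The central angle between the endpoints is δ = arccos(p₁·p₂) ≈ 0.079 rad (4.5°). The total great-circle distance is δ·R ≈ 0.079 × 3440 ≈ 270 nmi, so the target fraction is f = 100/270 ≈ 0.370.
Interpolate at f ≈ 0.370 with slerp weights a = sin((1−f)δ)/sin δ ≈ 0.630, b = sin(fδ)/sin δ ≈ 0.370.
p = a·p₁ + b·p₂ ≈ (-0.767, 0.070, -0.638); φ = arcsin(p_z) ≈ -39.63°, λ = atan2(p_y, p_x) ≈ 174.80°.

≈ 39.6°S, 174.8°E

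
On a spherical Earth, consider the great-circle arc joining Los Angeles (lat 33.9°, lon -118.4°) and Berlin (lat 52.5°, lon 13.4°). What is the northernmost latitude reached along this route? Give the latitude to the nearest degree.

The great circle lies in the plane with unit normal n̂ = (p₁ × p₂)/|p₁ × p₂|.
Here n̂_z ≈ +0.379; the vertex latitude is φ_max = arccos|n̂_z| ≈ 67.7°.
Check via Clairaut: cos φ_max = |cos φ₁| · sin C = cos(33.9°)·sin(27.2°) ≈ 0.379, again giving ≈ 67.7°.

≈ 68°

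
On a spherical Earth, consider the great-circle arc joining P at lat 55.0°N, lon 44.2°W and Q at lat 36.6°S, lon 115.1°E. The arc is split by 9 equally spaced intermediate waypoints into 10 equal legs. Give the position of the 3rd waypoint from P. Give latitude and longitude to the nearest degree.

From cos δ = sin φ₁ sin φ₂ + cos φ₁ cos φ₂ cos Δλ, the central angle is δ ≈ 2.737 rad (156.8°).
Interpolate at f = 3/10 with slerp weights a = sin((1−f)δ)/sin δ ≈ 2.389, b = sin(fδ)/sin δ ≈ 1.858.
p = a·p₁ + b·p₂ ≈ (0.350, 0.395, 0.849); φ = arcsin(p_z) ≈ 58.14°, λ = atan2(p_y, p_x) ≈ 48.50°.

≈ lat 58°N, lon 49°E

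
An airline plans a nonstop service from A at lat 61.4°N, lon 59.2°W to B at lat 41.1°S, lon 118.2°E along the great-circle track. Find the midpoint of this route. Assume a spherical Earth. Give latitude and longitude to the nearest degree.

≈ lat 39°N, lon 114°E

Write both endpoints as unit vectors p₁, p₂ with components (cos φ cos λ, cos φ sin λ, sin φ).
The central angle between the endpoints is δ = arccos(p₁·p₂) ≈ 2.786 rad (159.6°).
Interpolate at f = 1/2 with slerp weights a = sin((1−f)δ)/sin δ ≈ 2.829, b = sin(fδ)/sin δ ≈ 2.829.
p = a·p₁ + b·p₂ ≈ (-0.314, 0.716, 0.624); φ = arcsin(p_z) ≈ 38.61°, λ = atan2(p_y, p_x) ≈ 113.69°.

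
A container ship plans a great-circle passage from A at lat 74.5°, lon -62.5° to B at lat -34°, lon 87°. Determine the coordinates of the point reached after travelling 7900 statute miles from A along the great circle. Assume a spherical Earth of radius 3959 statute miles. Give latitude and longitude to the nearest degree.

Write both endpoints as unit vectors p₁, p₂ with components (cos φ cos λ, cos φ sin λ, sin φ).
The central angle between the endpoints is δ = arccos(p₁·p₂) ≈ 2.389 rad (136.9°). The total great-circle distance is δ·R ≈ 2.389 × 3959 ≈ 9457 mi, so the target fraction is f = 7900/9457 ≈ 0.835.
Interpolate at f ≈ 0.835 with slerp weights a = sin((1−f)δ)/sin δ ≈ 0.561, b = sin(fδ)/sin δ ≈ 1.333.
p = a·p₁ + b·p₂ ≈ (0.127, 0.970, -0.205); φ = arcsin(p_z) ≈ -11.84°, λ = atan2(p_y, p_x) ≈ 82.54°.

≈ lat -12°, lon 83°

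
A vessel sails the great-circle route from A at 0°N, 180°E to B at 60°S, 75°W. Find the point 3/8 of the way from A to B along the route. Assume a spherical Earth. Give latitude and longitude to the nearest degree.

Write both endpoints as unit vectors p₁, p₂ with components (cos φ cos λ, cos φ sin λ, sin φ).
The central angle between the endpoints is δ = arccos(p₁·p₂) ≈ 1.701 rad (97.4°).
Interpolate at f = 3/8 with slerp weights a = sin((1−f)δ)/sin δ ≈ 0.881, b = sin(fδ)/sin δ ≈ 0.600.
p = a·p₁ + b·p₂ ≈ (-0.803, -0.290, -0.520); φ = arcsin(p_z) ≈ -31.33°, λ = atan2(p_y, p_x) ≈ -160.16°.

≈ 31°S, 160°W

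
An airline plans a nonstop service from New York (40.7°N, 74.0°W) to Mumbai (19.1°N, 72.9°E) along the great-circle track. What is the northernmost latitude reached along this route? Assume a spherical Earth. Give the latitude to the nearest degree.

≈ 65°N

The great circle lies in the plane with unit normal n̂ = (p₁ × p₂)/|p₁ × p₂|.
Here n̂_z ≈ +0.424; the vertex latitude is φ_max = arccos|n̂_z| ≈ 64.9°.
Check via Clairaut: cos φ_max = |cos φ₁| · sin C = cos(40.7°)·sin(34.0°) ≈ 0.424, again giving ≈ 64.9°.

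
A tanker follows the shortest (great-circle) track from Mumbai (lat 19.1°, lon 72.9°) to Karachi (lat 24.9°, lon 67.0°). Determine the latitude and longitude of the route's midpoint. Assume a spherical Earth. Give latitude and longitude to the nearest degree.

Convert each endpoint to a unit vector on the sphere (x = cos φ cos λ, y = cos φ sin λ, z = sin φ).
The central angle between the endpoints is δ = arccos(p₁·p₂) ≈ 0.139 rad (8.0°).
Interpolate at f = 1/2 with slerp weights a = sin((1−f)δ)/sin δ ≈ 0.501, b = sin(fδ)/sin δ ≈ 0.501.
p = a·p₁ + b·p₂ ≈ (0.317, 0.871, 0.375); φ = arcsin(p_z) ≈ 22.03°, λ = atan2(p_y, p_x) ≈ 70.01°.

≈ lat 22°, lon 70°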